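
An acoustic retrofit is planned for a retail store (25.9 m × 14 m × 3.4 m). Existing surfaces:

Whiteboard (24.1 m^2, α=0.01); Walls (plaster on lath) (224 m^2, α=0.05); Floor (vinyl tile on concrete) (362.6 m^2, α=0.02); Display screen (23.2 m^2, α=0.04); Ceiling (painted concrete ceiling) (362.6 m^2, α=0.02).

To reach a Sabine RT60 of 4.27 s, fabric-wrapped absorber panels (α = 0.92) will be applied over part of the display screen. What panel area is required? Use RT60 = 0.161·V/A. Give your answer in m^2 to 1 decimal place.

22.3

Equivalent absorption area: A₁ = 24.1*0.01 + 224*0.05 + 362.6*0.02 + 23.2*0.04 + 362.6*0.02 = 26.873 m^2.
V = 1232.84 m³. Target absorption A₂ = 0.161 × 1232.84 / 4.27 = 46.484 sabins.
ΔA needed = 46.484 − 26.873 = 19.611 sabins.
Each m^2 of panel replacing the display screen adds (0.92 − 0.04) = 0.88 sabins.
Area = ΔA/Δα = 19.611/0.88 = 22.3 m^2.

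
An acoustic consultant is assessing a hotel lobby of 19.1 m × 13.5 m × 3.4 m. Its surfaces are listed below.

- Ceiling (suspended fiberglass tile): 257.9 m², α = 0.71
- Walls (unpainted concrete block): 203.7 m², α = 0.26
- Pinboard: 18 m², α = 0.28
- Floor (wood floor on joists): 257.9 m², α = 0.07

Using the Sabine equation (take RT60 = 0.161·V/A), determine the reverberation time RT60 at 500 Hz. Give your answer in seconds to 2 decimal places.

0.54 seconds

Equivalent absorption area: A = 257.9·0.71 + 203.7·0.26 + 18·0.28 + 257.9·0.07 = 259.164 m².
Volume V = 19.1 × 13.5 × 3.4 = 876.69 m³.
Sabine: RT60 = 0.161 × 876.69 / 259.164 = 0.54 s.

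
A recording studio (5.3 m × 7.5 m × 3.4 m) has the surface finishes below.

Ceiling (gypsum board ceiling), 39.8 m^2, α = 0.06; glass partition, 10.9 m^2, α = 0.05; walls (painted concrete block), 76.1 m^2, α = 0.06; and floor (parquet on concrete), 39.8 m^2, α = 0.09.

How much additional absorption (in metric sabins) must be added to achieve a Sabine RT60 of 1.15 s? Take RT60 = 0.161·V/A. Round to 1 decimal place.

Total absorption A₁ = 39.8*0.06 + 10.9*0.05 + 76.1*0.06 + 39.8*0.09
  = 2.388 + 0.545 + 4.566 + 3.582 = 11.081 m^2 sabins.
Target A₂ = 0.161·135.15/1.15 = 18.921 sabins (V = 135.15 m³).
Shortfall: 18.921 − 11.081 = 7.8 sabins.

7.8 sabins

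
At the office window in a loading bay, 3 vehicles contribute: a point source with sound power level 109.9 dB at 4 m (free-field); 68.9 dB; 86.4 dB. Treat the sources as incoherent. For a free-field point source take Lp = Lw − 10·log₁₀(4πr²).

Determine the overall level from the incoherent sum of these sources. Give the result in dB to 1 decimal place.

89.7 dB

Source at 4 m: Lp = 109.9 − 10·log₁₀(4π·4²) = 109.9 − 10·log₁₀(201.062) = 86.9 dB.
Sum in the linear (power) domain: Σ 10^(Lᵢ/10) = 10^(86.9/10) + 10^(68.9/10) + 10^(86.4/10) = 9.341e+08.
L_total = 10·log₁₀(9.341e+08) = 89.7 dB.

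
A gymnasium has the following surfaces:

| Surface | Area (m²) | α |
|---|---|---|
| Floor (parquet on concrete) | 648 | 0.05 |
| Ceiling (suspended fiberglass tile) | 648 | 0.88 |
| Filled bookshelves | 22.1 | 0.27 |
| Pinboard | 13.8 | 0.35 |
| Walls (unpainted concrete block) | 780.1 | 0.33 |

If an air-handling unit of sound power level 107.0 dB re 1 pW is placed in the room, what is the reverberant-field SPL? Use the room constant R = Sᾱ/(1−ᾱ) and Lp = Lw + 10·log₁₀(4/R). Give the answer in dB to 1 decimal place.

Σ(Sᵢαᵢ) = 648·0.05 + 648·0.88 + 22.1·0.27 + 13.8·0.35 + 780.1·0.33 = 870.870; total area S = 2112.0 m².
ᾱ = 870.870/2112.0 = 0.4123; R = Sᾱ/(1−ᾱ) = 870.870/(1−0.4123) = 1481.827 m².
Lp = Lw + 10 log₁₀(4/R) = 107.0 -25.69 = 81.3 dB.

81.3 dB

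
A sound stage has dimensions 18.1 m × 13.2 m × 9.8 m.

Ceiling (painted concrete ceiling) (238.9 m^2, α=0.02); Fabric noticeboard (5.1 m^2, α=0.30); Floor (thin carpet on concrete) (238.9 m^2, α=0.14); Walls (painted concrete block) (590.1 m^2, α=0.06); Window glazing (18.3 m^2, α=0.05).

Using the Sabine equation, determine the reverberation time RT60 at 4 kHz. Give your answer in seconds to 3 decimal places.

4.955 s

Total absorption A = 238.9*0.02 + 5.1*0.30 + 238.9*0.14 + 590.1*0.06 + 18.3*0.05
  = 4.778 + 1.530 + 33.446 + 35.406 + 0.915 = 76.075 m^2 sabins.
Room volume: 2341.416 m³.
RT60 = 0.161 · V / A = 0.161 × 2341.416 / 76.075 = 4.955 s.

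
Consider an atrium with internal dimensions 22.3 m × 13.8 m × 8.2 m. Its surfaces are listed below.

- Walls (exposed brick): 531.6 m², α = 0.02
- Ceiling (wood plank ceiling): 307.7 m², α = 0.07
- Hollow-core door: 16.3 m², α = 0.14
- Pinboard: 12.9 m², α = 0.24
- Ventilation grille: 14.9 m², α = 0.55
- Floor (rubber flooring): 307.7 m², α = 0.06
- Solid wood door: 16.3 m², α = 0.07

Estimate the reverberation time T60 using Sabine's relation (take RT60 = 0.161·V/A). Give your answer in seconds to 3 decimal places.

6.217 s

Total absorption A = 531.6*0.02 + 307.7*0.07 + 16.3*0.14 + 12.9*0.24 + 14.9*0.55 + 307.7*0.06 + 16.3*0.07
  = 10.632 + 21.539 + 2.282 + 3.096 + 8.195 + 18.462 + 1.141 = 65.347 m² sabins.
Room volume: 2523.468 m³.
RT60 = 0.161 · V / A = 0.161 × 2523.468 / 65.347 = 6.217 s.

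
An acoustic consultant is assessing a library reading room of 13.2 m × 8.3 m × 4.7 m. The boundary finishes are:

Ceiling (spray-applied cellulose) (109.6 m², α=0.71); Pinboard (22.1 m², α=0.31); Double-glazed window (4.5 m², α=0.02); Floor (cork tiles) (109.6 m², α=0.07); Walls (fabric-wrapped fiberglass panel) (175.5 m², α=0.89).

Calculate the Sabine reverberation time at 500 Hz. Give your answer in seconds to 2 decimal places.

A = Σ Sᵢαᵢ = 109.6·0.71 + 22.1·0.31 + 4.5·0.02 + 109.6·0.07 + 175.5·0.89 = 248.624 sabins.
V = 13.2·8.3·4.7 = 514.932 m³.
Sabine: RT60 = 0.161 × 514.932 / 248.624 = 0.33 s.

0.33 seconds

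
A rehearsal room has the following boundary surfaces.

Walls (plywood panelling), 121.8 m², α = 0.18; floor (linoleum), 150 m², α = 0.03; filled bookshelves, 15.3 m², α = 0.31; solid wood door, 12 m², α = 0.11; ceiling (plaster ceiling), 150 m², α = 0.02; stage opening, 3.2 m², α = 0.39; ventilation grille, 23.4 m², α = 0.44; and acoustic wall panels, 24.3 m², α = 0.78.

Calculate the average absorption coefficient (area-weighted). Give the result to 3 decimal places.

0.132

S = Σ Sᵢ = 121.8 + 150 + 15.3 + 12 + 150 + 3.2 + 23.4 + 24.3 = 500.0 m².
A = 121.8·0.18 + 150·0.03 + 15.3·0.31 + 12·0.11 + 150·0.02 + 3.2·0.39 + 23.4·0.44 + 24.3·0.78 = 65.985 sabins.
ᾱ = A/S = 0.132.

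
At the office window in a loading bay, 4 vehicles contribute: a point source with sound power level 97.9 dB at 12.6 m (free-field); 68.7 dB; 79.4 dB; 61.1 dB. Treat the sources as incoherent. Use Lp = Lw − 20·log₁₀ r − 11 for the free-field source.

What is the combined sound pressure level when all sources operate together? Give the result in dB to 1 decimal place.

Source at 12.6 m: Lp = 97.9 − 20·log₁₀(12.6) − 11 = 64.9 dB.
Sum in the linear (power) domain: Σ 10^(Lᵢ/10) = 10^(64.9/10) + 10^(68.7/10) + 10^(79.4/10) + 10^(61.1/10) = 9.889e+07.
Back to dB: 10·log₁₀ Σ = 80.0 dB.

80.0 dB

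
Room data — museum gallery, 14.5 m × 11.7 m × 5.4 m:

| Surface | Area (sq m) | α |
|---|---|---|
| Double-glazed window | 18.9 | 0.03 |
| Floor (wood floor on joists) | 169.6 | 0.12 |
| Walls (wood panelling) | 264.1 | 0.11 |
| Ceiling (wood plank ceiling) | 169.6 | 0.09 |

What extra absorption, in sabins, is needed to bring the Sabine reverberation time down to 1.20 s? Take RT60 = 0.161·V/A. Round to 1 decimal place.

57.7 sabins

Total absorption A₁ = 18.9*0.03 + 169.6*0.12 + 264.1*0.11 + 169.6*0.09
  = 0.567 + 20.352 + 29.051 + 15.264 = 65.234 sq m sabins.
V = 916.11 m³. Required absorption A₂ = 0.161 × 916.11 / 1.20 = 122.911 sabins.
Additional absorption ΔA = 122.911 − 65.234 = 57.7 sabins.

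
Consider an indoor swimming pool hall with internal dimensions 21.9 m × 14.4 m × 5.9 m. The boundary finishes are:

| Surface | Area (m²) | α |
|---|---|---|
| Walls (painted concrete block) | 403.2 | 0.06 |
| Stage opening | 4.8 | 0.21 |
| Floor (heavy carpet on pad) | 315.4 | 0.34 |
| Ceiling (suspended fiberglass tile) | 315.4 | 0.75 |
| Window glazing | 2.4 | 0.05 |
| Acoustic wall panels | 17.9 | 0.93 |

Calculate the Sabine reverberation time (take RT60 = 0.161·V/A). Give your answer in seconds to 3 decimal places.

0.777 seconds

Total absorption A = 403.2·0.06 + 4.8·0.21 + 315.4·0.34 + 315.4·0.75 + 2.4·0.05 + 17.9·0.93
  = 24.192 + 1.008 + 107.236 + 236.550 + 0.120 + 16.647 = 385.753 m² sabins.
Room volume: 1860.624 m³.
RT60 = 0.161 · V / A = 0.161 × 1860.624 / 385.753 = 0.777 s.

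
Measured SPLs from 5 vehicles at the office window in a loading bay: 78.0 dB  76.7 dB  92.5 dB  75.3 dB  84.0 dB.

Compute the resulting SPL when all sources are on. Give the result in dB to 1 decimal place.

93.4 dB

Sum in the linear (power) domain: Σ 10^(Lᵢ/10) = 10^(78.0/10) + 10^(76.7/10) + 10^(92.5/10) + 10^(75.3/10) + 10^(84.0/10) = 2.173e+09.
Back to dB: 10·log₁₀ Σ = 93.4 dB.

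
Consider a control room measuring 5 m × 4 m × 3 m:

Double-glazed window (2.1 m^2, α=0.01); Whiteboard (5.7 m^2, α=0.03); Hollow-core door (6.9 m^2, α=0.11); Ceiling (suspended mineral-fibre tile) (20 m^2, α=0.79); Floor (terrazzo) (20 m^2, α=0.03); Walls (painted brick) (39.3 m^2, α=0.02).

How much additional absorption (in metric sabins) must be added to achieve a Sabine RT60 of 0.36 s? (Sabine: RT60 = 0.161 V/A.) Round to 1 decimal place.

Total absorption A₁ = 2.1×0.01 + 5.7×0.03 + 6.9×0.11 + 20×0.79 + 20×0.03 + 39.3×0.02
  = 0.021 + 0.171 + 0.759 + 15.800 + 0.600 + 0.786 = 18.137 m^2 sabins.
For T = 0.36 s, need A₂ = 0.161·V/T = 0.161·60/0.36 = 26.833 sabins.
Additional absorption ΔA = 26.833 − 18.137 = 8.7 sabins.

8.7 sabins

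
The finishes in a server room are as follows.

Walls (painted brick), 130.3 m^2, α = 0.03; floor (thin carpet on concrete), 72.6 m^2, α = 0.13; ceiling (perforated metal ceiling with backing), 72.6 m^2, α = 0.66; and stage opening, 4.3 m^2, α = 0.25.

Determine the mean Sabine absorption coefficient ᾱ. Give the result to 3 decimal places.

0.223

S = Σ Sᵢ = 130.3 + 72.6 + 72.6 + 4.3 = 279.8 m^2.
Σ(Sᵢαᵢ) = 130.3*0.03 + 72.6*0.13 + 72.6*0.66 + 4.3*0.25 = 62.338.
ᾱ = 62.338 / 279.8 = 0.223.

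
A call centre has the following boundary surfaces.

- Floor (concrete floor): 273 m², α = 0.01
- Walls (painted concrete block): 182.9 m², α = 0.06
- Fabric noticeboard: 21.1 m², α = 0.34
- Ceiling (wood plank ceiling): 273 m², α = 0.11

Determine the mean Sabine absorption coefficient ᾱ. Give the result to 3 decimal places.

0.068

Total surface area S = 750.0 m².
A = 273·0.01 + 182.9·0.06 + 21.1·0.34 + 273·0.11 = 50.908 sabins.
ᾱ = A/S = 0.068.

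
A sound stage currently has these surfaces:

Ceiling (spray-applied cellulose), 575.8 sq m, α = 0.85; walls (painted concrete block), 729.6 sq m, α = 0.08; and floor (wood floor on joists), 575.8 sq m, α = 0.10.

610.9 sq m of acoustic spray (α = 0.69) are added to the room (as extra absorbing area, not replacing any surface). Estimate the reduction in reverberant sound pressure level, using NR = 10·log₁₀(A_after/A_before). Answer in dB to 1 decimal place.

Total absorption A_before = 575.8·0.85 + 729.6·0.08 + 575.8·0.10
  = 489.430 + 58.368 + 57.580 = 605.378 sq m sabins.
Treatment contributes 610.9·0.69 = 421.521 sabins.
New total A_after = 1026.899 sabins.
Reduction = 10 log₁₀(A_after/A_before) = 10 log₁₀(1.6963) = 2.3 dB.

2.3 dB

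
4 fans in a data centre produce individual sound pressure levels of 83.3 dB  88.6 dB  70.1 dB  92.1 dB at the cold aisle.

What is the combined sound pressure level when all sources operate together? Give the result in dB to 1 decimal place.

Converting to relative power and adding: 10^(83.3/10) + 10^(88.6/10) + 10^(70.1/10) + 10^(92.1/10) = 2.57e+09.
Combined level = 10 log₁₀(2.57e+09) = 94.1 dB.

94.1 dB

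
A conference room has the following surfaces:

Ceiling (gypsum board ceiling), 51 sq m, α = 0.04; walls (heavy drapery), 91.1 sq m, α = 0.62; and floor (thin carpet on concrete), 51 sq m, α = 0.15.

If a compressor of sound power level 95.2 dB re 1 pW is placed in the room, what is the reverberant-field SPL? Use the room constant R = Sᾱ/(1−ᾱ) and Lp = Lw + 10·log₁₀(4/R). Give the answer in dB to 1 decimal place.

Σ(Sᵢαᵢ) = 51×0.04 + 91.1×0.62 + 51×0.15 = 66.172; total area S = 193.1 sq m.
ᾱ = 66.172/193.1 = 0.3427; R = Sᾱ/(1−ᾱ) = 66.172/(1−0.3427) = 100.672 sq m.
Lp = Lw + 10 log₁₀(4/R) = 95.2 -14.01 = 81.2 dB.

81.2 dB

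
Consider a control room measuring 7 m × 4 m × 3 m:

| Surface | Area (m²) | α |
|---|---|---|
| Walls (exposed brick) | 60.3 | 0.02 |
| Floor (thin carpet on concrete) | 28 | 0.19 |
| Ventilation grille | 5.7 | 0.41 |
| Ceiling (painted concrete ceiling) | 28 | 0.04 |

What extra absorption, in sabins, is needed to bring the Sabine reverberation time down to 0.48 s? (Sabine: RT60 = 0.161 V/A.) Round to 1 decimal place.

18.2 sabins

Total absorption A₁ = 60.3·0.02 + 28·0.19 + 5.7·0.41 + 28·0.04
  = 1.206 + 5.320 + 2.337 + 1.120 = 9.983 m² sabins.
Target A₂ = 0.161·84/0.48 = 28.175 sabins (V = 84 m³).
ΔA = A₂ − A₁ = 28.175 − 9.983 = 18.2 sabins.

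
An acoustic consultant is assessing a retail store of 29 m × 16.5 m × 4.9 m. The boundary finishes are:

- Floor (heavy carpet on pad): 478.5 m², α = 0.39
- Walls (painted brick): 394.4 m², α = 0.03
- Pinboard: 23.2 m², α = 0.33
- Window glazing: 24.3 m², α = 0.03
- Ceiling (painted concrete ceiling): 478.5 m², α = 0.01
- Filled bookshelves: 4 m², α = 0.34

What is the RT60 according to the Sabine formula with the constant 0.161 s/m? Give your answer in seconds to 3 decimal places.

1.772 s

Equivalent absorption area: A = 478.5×0.39 + 394.4×0.03 + 23.2×0.33 + 24.3×0.03 + 478.5×0.01 + 4×0.34 = 212.977 m².
Volume V = 29 × 16.5 × 4.9 = 2344.65 m³.
T = 0.161 V/A = 0.161·2344.65/212.977 = 1.772 s.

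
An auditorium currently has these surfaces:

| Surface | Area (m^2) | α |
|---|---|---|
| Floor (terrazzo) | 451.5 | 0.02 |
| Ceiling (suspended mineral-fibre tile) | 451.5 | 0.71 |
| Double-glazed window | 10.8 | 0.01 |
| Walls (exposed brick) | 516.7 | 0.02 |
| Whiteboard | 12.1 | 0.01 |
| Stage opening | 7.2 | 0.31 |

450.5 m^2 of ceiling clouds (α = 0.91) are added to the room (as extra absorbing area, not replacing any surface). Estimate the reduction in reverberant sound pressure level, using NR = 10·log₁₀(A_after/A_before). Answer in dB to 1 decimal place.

3.4 dB

Summing Sᵢαᵢ: 9.030 + 320.565 + 0.108 + 10.334 + 0.121 + 2.232 → A_before = 342.390 sabins.
Added absorption = 450.5 × 0.91 = 409.955 sabins.
A_after = 342.390 + 409.955 = 752.345 sabins.
NR = 10·log₁₀(752.345/342.390) = 3.4 dB.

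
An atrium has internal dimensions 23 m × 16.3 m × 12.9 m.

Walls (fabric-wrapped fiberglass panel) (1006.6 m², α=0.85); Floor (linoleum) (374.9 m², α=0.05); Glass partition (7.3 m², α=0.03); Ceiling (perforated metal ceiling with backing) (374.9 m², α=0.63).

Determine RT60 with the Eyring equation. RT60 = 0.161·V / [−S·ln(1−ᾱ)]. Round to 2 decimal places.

0.44 s

S = Σ Sᵢ = 1763.7 m².
Σ(Sᵢαᵢ) = 1006.6×0.85 + 374.9×0.05 + 7.3×0.03 + 374.9×0.63 = 1110.761.
Mean coefficient ᾱ = A/S = 0.6298.
Eyring denominator: −S ln(1−ᾱ) = 1752.610.
V = 23 × 16.3 × 12.9 = 4836.21 m³.
T = 0.161·V/[−S·ln(1−ᾱ)] = 0.161·4836.21/1752.610 = 0.44 s.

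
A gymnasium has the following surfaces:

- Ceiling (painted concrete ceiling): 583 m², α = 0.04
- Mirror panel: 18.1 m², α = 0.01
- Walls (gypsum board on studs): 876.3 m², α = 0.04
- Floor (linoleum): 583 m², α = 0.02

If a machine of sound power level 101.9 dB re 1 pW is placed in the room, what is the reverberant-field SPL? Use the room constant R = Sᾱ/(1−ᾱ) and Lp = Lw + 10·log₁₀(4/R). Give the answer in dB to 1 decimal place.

89.3 dB

Σ(Sᵢαᵢ) = 583·0.04 + 18.1·0.01 + 876.3·0.04 + 583·0.02 = 70.213; total area S = 2060.4 m².
ᾱ = 0.0341, so room constant R = A/(1−ᾱ) = 72.692 m².
Lp = Lw + 10 log₁₀(4/R) = 101.9 -12.59 = 89.3 dB.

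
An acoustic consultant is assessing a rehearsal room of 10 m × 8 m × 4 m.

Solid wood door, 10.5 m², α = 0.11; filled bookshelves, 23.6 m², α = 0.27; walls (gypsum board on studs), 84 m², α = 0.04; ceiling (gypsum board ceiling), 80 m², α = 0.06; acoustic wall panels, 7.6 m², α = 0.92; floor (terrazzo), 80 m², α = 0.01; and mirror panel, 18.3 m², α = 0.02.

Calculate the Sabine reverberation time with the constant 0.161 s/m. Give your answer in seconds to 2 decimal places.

Total absorption A = 10.5×0.11 + 23.6×0.27 + 84×0.04 + 80×0.06 + 7.6×0.92 + 80×0.01 + 18.3×0.02
  = 1.155 + 6.372 + 3.360 + 4.800 + 6.992 + 0.800 + 0.366 = 23.845 m² sabins.
Volume V = 10 × 8 × 4 = 320 m³.
RT60 = 0.161 · V / A = 0.161 × 320 / 23.845 = 2.16 s.

2.16 s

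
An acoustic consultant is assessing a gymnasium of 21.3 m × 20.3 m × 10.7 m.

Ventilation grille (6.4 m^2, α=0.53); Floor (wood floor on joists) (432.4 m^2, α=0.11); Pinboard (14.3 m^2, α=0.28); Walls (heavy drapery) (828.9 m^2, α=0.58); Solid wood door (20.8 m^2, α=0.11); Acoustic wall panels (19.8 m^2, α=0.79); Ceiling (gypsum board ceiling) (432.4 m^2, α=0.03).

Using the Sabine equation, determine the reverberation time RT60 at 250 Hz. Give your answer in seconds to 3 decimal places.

1.315 s

Total absorption A = 6.4·0.53 + 432.4·0.11 + 14.3·0.28 + 828.9·0.58 + 20.8·0.11 + 19.8·0.79 + 432.4·0.03
  = 3.392 + 47.564 + 4.004 + 480.762 + 2.288 + 15.642 + 12.972 = 566.624 m^2 sabins.
Volume V = 21.3 × 20.3 × 10.7 = 4626.573 m³.
Sabine: RT60 = 0.161 × 4626.573 / 566.624 = 1.315 s.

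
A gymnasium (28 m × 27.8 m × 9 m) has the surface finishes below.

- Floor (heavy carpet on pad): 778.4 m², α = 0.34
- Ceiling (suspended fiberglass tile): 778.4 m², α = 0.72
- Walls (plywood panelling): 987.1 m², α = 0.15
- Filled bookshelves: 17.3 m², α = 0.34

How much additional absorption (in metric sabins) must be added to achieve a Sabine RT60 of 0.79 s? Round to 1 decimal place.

Summing Sᵢαᵢ: 264.656 + 560.448 + 148.065 + 5.882 → A₁ = 979.051 sabins.
V = 7005.6 m³. Required absorption A₂ = 0.161 × 7005.6 / 0.79 = 1427.724 sabins.
ΔA = A₂ − A₁ = 1427.724 − 979.051 = 448.7 sabins.

448.7 sabins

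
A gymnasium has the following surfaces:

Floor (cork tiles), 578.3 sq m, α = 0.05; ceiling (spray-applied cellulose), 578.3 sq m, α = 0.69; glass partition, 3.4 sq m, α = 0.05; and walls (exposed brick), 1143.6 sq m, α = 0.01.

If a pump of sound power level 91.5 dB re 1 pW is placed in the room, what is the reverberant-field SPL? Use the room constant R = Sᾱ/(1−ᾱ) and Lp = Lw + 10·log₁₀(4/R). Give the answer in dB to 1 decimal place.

70.2 dB

A = 439.548 sabins; S = 2303.6 sq m.
ᾱ = 439.548/2303.6 = 0.1908; R = Sᾱ/(1−ᾱ) = 439.548/(1−0.1908) = 543.188 sq m.
Lp = 91.5 + 10·log₁₀(4/543.188) = 91.5 + (-21.33) = 70.2 dB.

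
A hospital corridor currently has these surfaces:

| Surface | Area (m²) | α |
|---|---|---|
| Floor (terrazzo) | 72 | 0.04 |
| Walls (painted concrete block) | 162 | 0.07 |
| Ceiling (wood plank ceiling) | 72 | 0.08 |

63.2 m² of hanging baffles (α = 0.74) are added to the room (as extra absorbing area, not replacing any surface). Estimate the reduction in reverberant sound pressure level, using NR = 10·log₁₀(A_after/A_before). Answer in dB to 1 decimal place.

Summing Sᵢαᵢ: 2.880 + 11.340 + 5.760 → A_before = 19.980 sabins.
Treatment contributes 63.2·0.74 = 46.768 sabins.
A_after = 19.980 + 46.768 = 66.748 sabins.
Reduction = 10 log₁₀(A_after/A_before) = 10 log₁₀(3.3407) = 5.2 dB.

5.2 dB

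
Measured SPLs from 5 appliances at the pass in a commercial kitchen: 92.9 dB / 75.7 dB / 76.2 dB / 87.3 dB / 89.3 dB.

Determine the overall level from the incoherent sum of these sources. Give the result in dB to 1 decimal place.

95.3 dB

Converting to relative power and adding: 10^(92.9/10) + 10^(75.7/10) + 10^(76.2/10) + 10^(87.3/10) + 10^(89.3/10) = 3.417e+09.
L_total = 10·log₁₀(3.417e+09) = 95.3 dB.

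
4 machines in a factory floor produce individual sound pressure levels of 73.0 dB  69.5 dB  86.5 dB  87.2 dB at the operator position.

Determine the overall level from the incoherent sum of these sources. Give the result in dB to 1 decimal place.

Converting to relative power and adding: 10^(73.0/10) + 10^(69.5/10) + 10^(86.5/10) + 10^(87.2/10) = 1e+09.
L_total = 10·log₁₀(1e+09) = 90.0 dB.

90.0 dB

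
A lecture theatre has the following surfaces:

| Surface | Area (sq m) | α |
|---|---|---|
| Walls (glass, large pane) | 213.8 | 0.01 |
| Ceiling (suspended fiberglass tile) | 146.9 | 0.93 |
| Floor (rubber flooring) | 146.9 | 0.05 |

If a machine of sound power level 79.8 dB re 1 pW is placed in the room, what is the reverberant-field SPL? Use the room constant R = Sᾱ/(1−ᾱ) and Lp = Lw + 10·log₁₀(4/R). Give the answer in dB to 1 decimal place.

Σ(Sᵢαᵢ) = 213.8·0.01 + 146.9·0.93 + 146.9·0.05 = 146.100; total area S = 507.6 sq m.
ᾱ = 146.100/507.6 = 0.2878; R = Sᾱ/(1−ᾱ) = 146.100/(1−0.2878) = 205.139 sq m.
Lp = Lw + 10 log₁₀(4/R) = 79.8 -17.10 = 62.7 dB.

62.7 dB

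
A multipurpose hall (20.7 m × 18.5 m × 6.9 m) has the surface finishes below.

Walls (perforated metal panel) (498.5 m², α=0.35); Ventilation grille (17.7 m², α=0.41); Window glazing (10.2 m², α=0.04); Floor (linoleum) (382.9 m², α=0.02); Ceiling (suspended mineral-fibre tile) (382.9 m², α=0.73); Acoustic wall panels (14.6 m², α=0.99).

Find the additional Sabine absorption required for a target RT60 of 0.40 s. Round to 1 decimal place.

Summing Sᵢαᵢ: 174.475 + 7.257 + 0.408 + 7.658 + 279.517 + 14.454 → A₁ = 483.769 sabins.
For T = 0.40 s, need A₂ = 0.161·V/T = 0.161·2642.355/0.40 = 1063.548 sabins.
Shortfall: 1063.548 − 483.769 = 579.8 sabins.

579.8 sabins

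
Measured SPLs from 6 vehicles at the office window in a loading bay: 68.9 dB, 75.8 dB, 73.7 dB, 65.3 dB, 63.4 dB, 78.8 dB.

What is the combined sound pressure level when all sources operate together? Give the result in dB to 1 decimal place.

Sum in the linear (power) domain: Σ 10^(Lᵢ/10) = 10^(68.9/10) + 10^(75.8/10) + 10^(73.7/10) + 10^(65.3/10) + 10^(63.4/10) + 10^(78.8/10) = 1.507e+08.
Back to dB: 10·log₁₀ Σ = 81.8 dB.

81.8 dB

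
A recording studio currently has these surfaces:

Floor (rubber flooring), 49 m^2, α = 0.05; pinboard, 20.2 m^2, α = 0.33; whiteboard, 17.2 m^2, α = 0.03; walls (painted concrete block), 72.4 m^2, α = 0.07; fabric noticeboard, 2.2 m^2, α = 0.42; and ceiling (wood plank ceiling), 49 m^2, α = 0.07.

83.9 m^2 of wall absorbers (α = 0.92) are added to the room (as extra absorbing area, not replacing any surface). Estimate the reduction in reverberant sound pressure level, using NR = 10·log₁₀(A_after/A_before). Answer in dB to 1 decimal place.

7.0 dB

Equivalent absorption area: A_before = 49×0.05 + 20.2×0.33 + 17.2×0.03 + 72.4×0.07 + 2.2×0.42 + 49×0.07 = 19.054 m^2.
Added absorption = 83.9 × 0.92 = 77.188 sabins.
New total A_after = 96.242 sabins.
Reduction = 10 log₁₀(A_after/A_before) = 10 log₁₀(5.0510) = 7.0 dB.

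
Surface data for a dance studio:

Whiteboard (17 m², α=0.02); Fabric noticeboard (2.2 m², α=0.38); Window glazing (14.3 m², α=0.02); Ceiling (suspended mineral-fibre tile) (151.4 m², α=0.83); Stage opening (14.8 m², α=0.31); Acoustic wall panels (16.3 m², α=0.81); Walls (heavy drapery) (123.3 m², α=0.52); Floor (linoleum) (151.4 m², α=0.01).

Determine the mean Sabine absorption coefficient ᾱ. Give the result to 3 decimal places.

0.429

S = Σ Sᵢ = 17 + 2.2 + 14.3 + 151.4 + 14.8 + 16.3 + 123.3 + 151.4 = 490.7 m².
Σ(Sᵢαᵢ) = 17*0.02 + 2.2*0.38 + 14.3*0.02 + 151.4*0.83 + 14.8*0.31 + 16.3*0.81 + 123.3*0.52 + 151.4*0.01 = 210.545.
ᾱ = 210.545 / 490.7 = 0.429.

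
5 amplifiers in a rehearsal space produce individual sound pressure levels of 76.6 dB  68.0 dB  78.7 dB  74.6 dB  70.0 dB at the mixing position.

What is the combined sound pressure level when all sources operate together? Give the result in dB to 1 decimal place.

82.2 dB

Σ 10^(Lᵢ/10) = 1.65e+08.
L_total = 10·log₁₀(1.65e+08) = 82.2 dB.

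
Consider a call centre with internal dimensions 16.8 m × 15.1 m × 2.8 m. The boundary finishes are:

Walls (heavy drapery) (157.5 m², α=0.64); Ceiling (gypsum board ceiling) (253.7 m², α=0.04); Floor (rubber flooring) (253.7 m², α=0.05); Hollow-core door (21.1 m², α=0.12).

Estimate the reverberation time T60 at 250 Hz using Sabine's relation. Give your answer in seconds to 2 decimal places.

0.91 s

Summing Sᵢαᵢ: 100.800 + 10.148 + 12.685 + 2.532 → A = 126.165 sabins.
Room volume: 710.304 m³.
T = 0.161 V/A = 0.161·710.304/126.165 = 0.91 s.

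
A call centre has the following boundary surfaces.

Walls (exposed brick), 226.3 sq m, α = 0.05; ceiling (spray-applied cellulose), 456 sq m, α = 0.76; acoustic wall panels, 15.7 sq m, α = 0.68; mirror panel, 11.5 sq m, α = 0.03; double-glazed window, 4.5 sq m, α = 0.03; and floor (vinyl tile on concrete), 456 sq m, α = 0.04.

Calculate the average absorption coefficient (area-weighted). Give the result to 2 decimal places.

0.33

S = Σ Sᵢ = 226.3 + 456 + 15.7 + 11.5 + 4.5 + 456 = 1170.0 sq m.
Weighted sum Σ Sα = 387.271.
ᾱ = 387.271 / 1170.0 = 0.33.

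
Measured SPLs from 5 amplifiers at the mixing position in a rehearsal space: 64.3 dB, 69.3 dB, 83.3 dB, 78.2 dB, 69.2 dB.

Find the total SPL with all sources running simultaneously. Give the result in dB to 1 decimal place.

Σ 10^(Lᵢ/10) = 2.994e+08.
Back to dB: 10·log₁₀ Σ = 84.8 dB.

84.8 dB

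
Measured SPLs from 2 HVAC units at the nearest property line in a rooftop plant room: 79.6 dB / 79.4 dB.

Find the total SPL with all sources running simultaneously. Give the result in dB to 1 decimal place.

82.5 dB

Σ 10^(Lᵢ/10) = 1.783e+08.
Back to dB: 10·log₁₀ Σ = 82.5 dB.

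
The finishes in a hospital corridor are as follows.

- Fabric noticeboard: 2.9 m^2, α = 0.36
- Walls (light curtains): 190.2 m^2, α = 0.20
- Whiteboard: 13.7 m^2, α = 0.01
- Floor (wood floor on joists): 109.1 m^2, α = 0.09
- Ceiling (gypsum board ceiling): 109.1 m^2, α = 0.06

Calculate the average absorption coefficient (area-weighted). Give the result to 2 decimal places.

Total surface area S = 425.0 m^2.
Weighted sum Σ Sα = 55.586.
ᾱ = 55.586 / 425.0 = 0.13.

0.13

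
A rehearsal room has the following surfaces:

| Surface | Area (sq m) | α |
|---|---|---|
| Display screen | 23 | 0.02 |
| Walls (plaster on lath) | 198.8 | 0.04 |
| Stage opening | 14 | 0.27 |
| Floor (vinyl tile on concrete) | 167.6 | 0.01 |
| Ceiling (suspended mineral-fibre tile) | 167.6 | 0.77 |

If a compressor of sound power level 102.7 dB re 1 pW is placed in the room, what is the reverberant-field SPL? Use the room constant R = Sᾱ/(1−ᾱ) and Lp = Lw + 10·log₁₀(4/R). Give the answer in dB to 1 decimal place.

85.9 dB

Σ(Sᵢαᵢ) = 23·0.02 + 198.8·0.04 + 14·0.27 + 167.6·0.01 + 167.6·0.77 = 142.920; total area S = 571.0 sq m.
ᾱ = 0.2503, so room constant R = A/(1−ᾱ) = 190.636 sq m.
Lp = 102.7 + 10·log₁₀(4/190.636) = 102.7 + (-16.78) = 85.9 dB.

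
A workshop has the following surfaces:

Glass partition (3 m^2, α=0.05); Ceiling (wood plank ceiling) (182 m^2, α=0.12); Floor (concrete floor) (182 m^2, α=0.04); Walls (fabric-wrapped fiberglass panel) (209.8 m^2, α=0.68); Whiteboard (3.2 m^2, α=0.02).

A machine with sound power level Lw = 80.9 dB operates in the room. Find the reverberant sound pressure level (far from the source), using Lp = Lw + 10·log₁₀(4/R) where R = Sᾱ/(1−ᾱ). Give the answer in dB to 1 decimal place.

Σ(Sᵢαᵢ) = 3·0.05 + 182·0.12 + 182·0.04 + 209.8·0.68 + 3.2·0.02 = 171.998; total area S = 580.0 m^2.
ᾱ = 0.2965, so room constant R = A/(1−ᾱ) = 244.489 m^2.
Lp = Lw + 10 log₁₀(4/R) = 80.9 -17.86 = 63.0 dB.

63.0 dB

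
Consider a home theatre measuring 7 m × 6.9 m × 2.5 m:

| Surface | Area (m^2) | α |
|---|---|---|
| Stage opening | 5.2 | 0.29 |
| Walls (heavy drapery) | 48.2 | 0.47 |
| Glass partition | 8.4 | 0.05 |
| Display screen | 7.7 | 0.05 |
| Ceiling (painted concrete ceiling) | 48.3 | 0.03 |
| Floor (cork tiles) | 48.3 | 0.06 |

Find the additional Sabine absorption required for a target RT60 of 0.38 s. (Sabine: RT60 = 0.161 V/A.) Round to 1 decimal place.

Summing Sᵢαᵢ: 1.508 + 22.654 + 0.420 + 0.385 + 1.449 + 2.898 → A₁ = 29.314 sabins.
Target A₂ = 0.161·120.75/0.38 = 51.160 sabins (V = 120.75 m³).
ΔA = A₂ − A₁ = 51.160 − 29.314 = 21.8 sabins.

21.8 sabins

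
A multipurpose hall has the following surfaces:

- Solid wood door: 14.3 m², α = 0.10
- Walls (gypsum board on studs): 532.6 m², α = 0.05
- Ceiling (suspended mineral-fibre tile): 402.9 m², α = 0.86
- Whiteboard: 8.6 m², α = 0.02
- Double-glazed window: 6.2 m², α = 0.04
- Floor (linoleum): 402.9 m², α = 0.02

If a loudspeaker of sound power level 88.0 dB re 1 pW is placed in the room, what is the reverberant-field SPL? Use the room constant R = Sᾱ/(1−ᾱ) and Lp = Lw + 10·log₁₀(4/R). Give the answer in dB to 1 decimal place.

Σ(Sᵢαᵢ) = 14.3·0.10 + 532.6·0.05 + 402.9·0.86 + 8.6·0.02 + 6.2·0.04 + 402.9·0.02 = 383.032; total area S = 1367.5 m².
ᾱ = 0.2801, so room constant R = A/(1−ᾱ) = 532.063 m².
Lp = Lw + 10 log₁₀(4/R) = 88.0 -21.24 = 66.8 dB.

66.8 dB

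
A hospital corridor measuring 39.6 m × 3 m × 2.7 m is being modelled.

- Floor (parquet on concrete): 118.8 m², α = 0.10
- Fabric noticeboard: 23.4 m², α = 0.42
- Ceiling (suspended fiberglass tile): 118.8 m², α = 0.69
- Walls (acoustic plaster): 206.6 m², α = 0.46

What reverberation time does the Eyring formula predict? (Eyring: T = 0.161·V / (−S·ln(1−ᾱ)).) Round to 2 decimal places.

S = Σ Sᵢ = 467.6 m².
Absorption A = 118.8·0.10 + 23.4·0.42 + 118.8·0.69 + 206.6·0.46 = 198.716 sabins.
ᾱ = 198.716 / 467.6 = 0.4250.
−S·ln(1−ᾱ) = −467.6 × ln(1 − 0.4250) = 258.763.
V = 39.6 × 3 × 2.7 = 320.76 m³.
RT60 = 0.161 × 320.76 / 258.763 = 0.20 s.

0.20 seconds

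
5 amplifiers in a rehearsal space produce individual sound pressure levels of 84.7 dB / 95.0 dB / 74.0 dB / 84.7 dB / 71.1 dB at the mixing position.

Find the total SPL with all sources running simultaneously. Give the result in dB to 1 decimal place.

95.8 dB

Converting to relative power and adding: 10^(84.7/10) + 10^(95.0/10) + 10^(74.0/10) + 10^(84.7/10) + 10^(71.1/10) = 3.791e+09.
Back to dB: 10·log₁₀ Σ = 95.8 dB.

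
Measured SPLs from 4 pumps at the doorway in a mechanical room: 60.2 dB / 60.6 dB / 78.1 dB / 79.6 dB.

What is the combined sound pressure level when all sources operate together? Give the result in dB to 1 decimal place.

82.0 dB

Converting to relative power and adding: 10^(60.2/10) + 10^(60.6/10) + 10^(78.1/10) + 10^(79.6/10) = 1.58e+08.
Combined level = 10 log₁₀(1.58e+08) = 82.0 dB.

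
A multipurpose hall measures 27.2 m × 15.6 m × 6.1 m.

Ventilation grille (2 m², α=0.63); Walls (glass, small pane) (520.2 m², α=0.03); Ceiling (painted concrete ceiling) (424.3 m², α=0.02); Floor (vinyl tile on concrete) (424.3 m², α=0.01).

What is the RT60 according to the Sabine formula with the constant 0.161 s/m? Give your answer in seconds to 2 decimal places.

14.08 s

Summing Sᵢαᵢ: 1.260 + 15.606 + 8.486 + 4.243 → A = 29.595 sabins.
V = 27.2·15.6·6.1 = 2588.352 m³.
T = 0.161 V/A = 0.161·2588.352/29.595 = 14.08 s.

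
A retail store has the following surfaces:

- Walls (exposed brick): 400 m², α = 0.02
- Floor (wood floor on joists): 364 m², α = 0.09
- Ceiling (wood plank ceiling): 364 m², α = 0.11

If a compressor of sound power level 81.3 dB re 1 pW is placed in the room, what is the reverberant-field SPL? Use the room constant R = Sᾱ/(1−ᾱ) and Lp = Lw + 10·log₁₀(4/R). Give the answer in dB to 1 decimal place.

Σ(Sᵢαᵢ) = 400×0.02 + 364×0.09 + 364×0.11 = 80.800; total area S = 1128.0 m².
ᾱ = 0.0716, so room constant R = A/(1−ᾱ) = 87.031 m².
Lp = 81.3 + 10·log₁₀(4/87.031) = 81.3 + (-13.38) = 67.9 dB.

67.9 dB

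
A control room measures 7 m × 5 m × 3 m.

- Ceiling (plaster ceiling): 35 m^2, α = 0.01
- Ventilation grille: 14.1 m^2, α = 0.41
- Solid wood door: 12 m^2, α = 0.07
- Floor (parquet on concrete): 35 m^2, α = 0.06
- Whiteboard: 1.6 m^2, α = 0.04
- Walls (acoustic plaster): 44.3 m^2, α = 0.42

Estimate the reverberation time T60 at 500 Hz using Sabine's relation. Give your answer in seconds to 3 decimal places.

0.609 seconds

Total absorption A = 35*0.01 + 14.1*0.41 + 12*0.07 + 35*0.06 + 1.6*0.04 + 44.3*0.42
  = 0.350 + 5.781 + 0.840 + 2.100 + 0.064 + 18.606 = 27.741 m^2 sabins.
Volume V = 7 × 5 × 3 = 105 m³.
T = 0.161 V/A = 0.161·105/27.741 = 0.609 s.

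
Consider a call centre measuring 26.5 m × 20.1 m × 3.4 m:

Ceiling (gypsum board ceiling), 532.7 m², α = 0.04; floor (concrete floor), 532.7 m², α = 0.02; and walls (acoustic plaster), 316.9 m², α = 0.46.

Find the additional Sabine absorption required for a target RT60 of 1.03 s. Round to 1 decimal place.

105.3 sabins

Total absorption A₁ = 532.7*0.04 + 532.7*0.02 + 316.9*0.46
  = 21.308 + 10.654 + 145.774 = 177.736 m² sabins.
Target A₂ = 0.161·1811.01/1.03 = 283.080 sabins (V = 1811.01 m³).
Additional absorption ΔA = 283.080 − 177.736 = 105.3 sabins.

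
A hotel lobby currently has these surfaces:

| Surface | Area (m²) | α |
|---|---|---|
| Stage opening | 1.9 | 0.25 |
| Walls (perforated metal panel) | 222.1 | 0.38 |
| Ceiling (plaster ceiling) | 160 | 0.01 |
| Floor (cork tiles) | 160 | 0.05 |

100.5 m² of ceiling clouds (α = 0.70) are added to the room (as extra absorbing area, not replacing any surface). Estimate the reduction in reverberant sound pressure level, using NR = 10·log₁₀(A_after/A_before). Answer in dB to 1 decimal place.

Summing Sᵢαᵢ: 0.475 + 84.398 + 1.600 + 8.000 → A_before = 94.473 sabins.
Added absorption = 100.5 × 0.70 = 70.350 sabins.
New total A_after = 164.823 sabins.
Reduction = 10 log₁₀(A_after/A_before) = 10 log₁₀(1.7447) = 2.4 dB.

2.4 dB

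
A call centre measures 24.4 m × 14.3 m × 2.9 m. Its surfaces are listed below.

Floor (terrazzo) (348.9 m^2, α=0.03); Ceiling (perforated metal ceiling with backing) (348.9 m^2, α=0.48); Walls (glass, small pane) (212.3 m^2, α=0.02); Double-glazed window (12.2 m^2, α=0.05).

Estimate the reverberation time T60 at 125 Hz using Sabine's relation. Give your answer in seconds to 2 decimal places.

0.89 sec

Summing Sᵢαᵢ: 10.467 + 167.472 + 4.246 + 0.610 → A = 182.795 sabins.
V = 24.4·14.3·2.9 = 1011.868 m³.
T = 0.161 V/A = 0.161·1011.868/182.795 = 0.89 s.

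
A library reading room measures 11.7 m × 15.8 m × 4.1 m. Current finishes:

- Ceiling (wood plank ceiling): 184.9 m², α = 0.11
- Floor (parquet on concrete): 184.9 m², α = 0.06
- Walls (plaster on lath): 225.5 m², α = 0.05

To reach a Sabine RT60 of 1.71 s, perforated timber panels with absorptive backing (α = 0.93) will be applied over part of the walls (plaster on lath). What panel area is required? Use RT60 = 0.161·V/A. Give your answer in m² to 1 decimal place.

32.6

Summing Sᵢαᵢ: 20.339 + 11.094 + 11.275 → A₁ = 42.708 sabins.
V = 757.926 m³. Target absorption A₂ = 0.161 × 757.926 / 1.71 = 71.360 sabins.
ΔA needed = 71.360 − 42.708 = 28.652 sabins.
Each m² of panel replacing the walls (plaster on lath) adds (0.93 − 0.05) = 0.88 sabins.
Panel area = 28.652 / 0.88 = 32.6 m².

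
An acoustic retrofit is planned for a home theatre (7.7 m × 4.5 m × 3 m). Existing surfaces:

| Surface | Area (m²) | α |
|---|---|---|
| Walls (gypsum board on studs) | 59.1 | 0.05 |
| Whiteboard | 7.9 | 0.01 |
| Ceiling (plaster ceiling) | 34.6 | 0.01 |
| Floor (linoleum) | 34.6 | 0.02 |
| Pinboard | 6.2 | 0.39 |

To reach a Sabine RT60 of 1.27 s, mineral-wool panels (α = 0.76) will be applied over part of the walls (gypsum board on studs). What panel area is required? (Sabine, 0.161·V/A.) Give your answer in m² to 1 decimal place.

9.4

A₁ = Σ Sᵢαᵢ = 59.1*0.05 + 7.9*0.01 + 34.6*0.01 + 34.6*0.02 + 6.2*0.39 = 6.490 sabins.
V = 103.95 m³. Target absorption A₂ = 0.161 × 103.95 / 1.27 = 13.178 sabins.
ΔA needed = 13.178 − 6.490 = 6.688 sabins.
Each m² of panel replacing the walls (gypsum board on studs) adds (0.76 − 0.05) = 0.71 sabins.
Area = ΔA/Δα = 6.688/0.71 = 9.4 m².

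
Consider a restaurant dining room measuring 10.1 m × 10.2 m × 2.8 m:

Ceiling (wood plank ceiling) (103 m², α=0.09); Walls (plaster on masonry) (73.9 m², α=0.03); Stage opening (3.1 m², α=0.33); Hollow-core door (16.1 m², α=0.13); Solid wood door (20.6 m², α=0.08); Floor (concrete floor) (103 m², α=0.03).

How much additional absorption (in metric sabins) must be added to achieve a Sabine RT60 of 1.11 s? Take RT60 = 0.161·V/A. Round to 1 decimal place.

Summing Sᵢαᵢ: 9.270 + 2.217 + 1.023 + 2.093 + 1.648 + 3.090 → A₁ = 19.341 sabins.
V = 288.456 m³. Required absorption A₂ = 0.161 × 288.456 / 1.11 = 41.839 sabins.
Additional absorption ΔA = 41.839 − 19.341 = 22.5 sabins.

22.5 sabins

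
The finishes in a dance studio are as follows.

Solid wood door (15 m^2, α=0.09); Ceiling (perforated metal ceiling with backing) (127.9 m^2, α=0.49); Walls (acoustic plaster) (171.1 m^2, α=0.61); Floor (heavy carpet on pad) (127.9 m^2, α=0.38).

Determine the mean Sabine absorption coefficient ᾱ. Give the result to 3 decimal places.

Total surface area S = 441.9 m^2.
Weighted sum Σ Sα = 216.994.
ᾱ = A/S = 0.491.

0.491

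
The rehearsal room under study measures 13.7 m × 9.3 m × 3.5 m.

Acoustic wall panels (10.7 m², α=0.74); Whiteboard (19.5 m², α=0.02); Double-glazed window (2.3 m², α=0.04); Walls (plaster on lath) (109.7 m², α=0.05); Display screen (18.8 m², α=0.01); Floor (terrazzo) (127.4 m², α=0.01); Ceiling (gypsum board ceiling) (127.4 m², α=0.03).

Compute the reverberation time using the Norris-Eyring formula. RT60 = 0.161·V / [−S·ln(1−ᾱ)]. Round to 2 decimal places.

Total surface area S = 10.7 + 19.5 + 2.3 + 109.7 + 18.8 + 127.4 + 127.4 = 415.8 m².
Absorption A = 10.7×0.74 + 19.5×0.02 + 2.3×0.04 + 109.7×0.05 + 18.8×0.01 + 127.4×0.01 + 127.4×0.03 = 19.169 sabins.
ᾱ = 19.169 / 415.8 = 0.0461.
−S·ln(1−ᾱ) = −415.8 × ln(1 − 0.0461) = 19.624.
V = 13.7 × 9.3 × 3.5 = 445.935 m³.
RT60 = 0.161 × 445.935 / 19.624 = 3.66 s.

3.66 s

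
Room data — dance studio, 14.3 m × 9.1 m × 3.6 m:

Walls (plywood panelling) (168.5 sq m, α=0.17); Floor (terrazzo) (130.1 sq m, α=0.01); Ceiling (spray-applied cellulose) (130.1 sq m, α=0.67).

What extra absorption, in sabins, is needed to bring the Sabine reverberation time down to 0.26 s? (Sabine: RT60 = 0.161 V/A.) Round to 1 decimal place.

A₁ = Σ Sᵢαᵢ = 168.5·0.17 + 130.1·0.01 + 130.1·0.67 = 117.113 sabins.
Target A₂ = 0.161·468.468/0.26 = 290.090 sabins (V = 468.468 m³).
ΔA = A₂ − A₁ = 290.090 − 117.113 = 173.0 sabins.

173.0 sabins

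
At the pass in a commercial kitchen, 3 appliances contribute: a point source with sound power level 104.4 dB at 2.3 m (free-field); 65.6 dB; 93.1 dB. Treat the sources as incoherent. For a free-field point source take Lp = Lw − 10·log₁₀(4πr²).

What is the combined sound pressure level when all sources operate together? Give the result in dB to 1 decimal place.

93.9 dB

Source at 2.3 m: Lp = 104.4 − 10·log₁₀(4π·2.3²) = 104.4 − 10·log₁₀(66.476) = 86.2 dB.
Converting to relative power and adding: 10^(86.2/10) + 10^(65.6/10) + 10^(93.1/10) = 2.462e+09.
L_total = 10·log₁₀(2.462e+09) = 93.9 dB.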